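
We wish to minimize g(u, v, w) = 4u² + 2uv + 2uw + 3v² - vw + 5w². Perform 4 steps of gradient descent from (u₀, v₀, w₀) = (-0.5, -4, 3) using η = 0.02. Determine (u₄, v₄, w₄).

∇g = (8u + 2v + 2w, 2u + 6v - w, 2u - v + 10w)
Step 1: at (-0.5, -4, 3), ∇g = (-6, -28, 33) → (-0.5, -4, 3) − 0.02·(-6, -28, 33) = (-0.38, -3.44, 2.34)
Step 2: at (-0.38, -3.44, 2.34), ∇g = (-5.24, -23.74, 26.08) → (-0.38, -3.44, 2.34) − 0.02·(-5.24, -23.74, 26.08) = (-0.2752, -2.9652, 1.8184)
Step 3: at (-0.2752, -2.9652, 1.8184), ∇g = (-4.4952, -20.16, 20.5988) → (-0.2752, -2.9652, 1.8184) − 0.02·(-4.4952, -20.16, 20.5988) = (-0.185296, -2.562, 1.406424)
Step 4: at (-0.185296, -2.562, 1.406424), ∇g = (-3.79352, -17.149016, 16.255648) → (-0.185296, -2.562, 1.406424) − 0.02·(-3.79352, -17.149016, 16.255648) = (-0.1094256, -2.21901968, 1.08131104)

(-0.1094256, -2.21901968, 1.08131104)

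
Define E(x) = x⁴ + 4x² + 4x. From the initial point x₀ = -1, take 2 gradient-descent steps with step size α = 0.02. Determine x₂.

E′(x) = 4x³ + 8x + 4
x₁ = -1 − 0.02·(-8) = -0.84
x₂ = -0.84 − 0.02·(-5.090816) = -0.73818368

-0.73818368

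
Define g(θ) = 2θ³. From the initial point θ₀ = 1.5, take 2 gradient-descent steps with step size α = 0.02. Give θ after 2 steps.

g′(θ) = 6θ²
Step 1: g′(1.5) = 13.5; θ₁ = 1.5 − 0.02·13.5 = 1.23
Step 2: g′(1.23) = 9.0774; θ₂ = 1.23 − 0.02·9.0774 = 1.048452

1.048452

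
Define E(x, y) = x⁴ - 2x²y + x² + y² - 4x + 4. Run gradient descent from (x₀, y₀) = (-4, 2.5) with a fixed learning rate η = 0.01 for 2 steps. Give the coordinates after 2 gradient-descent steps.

∇E = (4x³ - 4xy + 2x - 4, -2x² + 2y)
Step 1: at (-4, 2.5), ∇E = (-228, -27) → (-4, 2.5) − 0.01·(-228, -27) = (-1.72, 2.77)
Step 2: at (-1.72, 2.77), ∇E = (-8.736192, -0.3768) → (-1.72, 2.77) − 0.01·(-8.736192, -0.3768) = (-1.63263808, 2.773768)

(-1.63263808, 2.773768)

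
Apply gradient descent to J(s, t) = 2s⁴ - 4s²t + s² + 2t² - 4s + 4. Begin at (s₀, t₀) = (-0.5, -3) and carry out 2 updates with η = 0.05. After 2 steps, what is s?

∇J = (8s³ - 8st + 2s - 4, -4s² + 4t)
Step 1: at (-0.5, -3), ∇J = (-18, -13) → (-0.5, -3) − 0.05·(-18, -13) = (0.4, -2.35)
Step 2: at (0.4, -2.35), ∇J = (4.832, -10.04) → (0.4, -2.35) − 0.05·(4.832, -10.04) = (0.1584, -1.848)
s = 0.1584

0.1584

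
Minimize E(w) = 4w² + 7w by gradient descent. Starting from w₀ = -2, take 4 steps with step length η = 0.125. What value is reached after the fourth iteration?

E′(w) = 8w + 7
Step 1: E′(-2) = -9; w₁ = -2 − 0.125·(-9) = -0.875
Step 2: E′(-0.875) = 0; w₂ = -0.875 − 0.125·0 = -0.875
Step 3: E′(-0.875) = 0; w₃ = -0.875 − 0.125·0 = -0.875
Step 4: E′(-0.875) = 0; w₄ = -0.875 − 0.125·0 = -0.875

-0.875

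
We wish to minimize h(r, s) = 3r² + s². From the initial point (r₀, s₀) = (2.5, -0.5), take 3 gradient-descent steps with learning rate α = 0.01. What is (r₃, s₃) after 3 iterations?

∇h = (6r, 2s)
(r₁, s₁) = (2.5, -0.5) − 0.01·(15, -1) = (2.35, -0.49)
(r₂, s₂) = (2.35, -0.49) − 0.01·(14.1, -0.98) = (2.209, -0.4802)
(r₃, s₃) = (2.209, -0.4802) − 0.01·(13.254, -0.9604) = (2.07646, -0.470596)

(2.07646, -0.470596)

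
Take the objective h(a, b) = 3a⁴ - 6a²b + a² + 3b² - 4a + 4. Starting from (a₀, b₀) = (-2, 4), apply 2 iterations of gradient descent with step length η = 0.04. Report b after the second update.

3.717376

∇h = (12a³ - 12ab + 2a - 4, -6a² + 6b)
(a₁, b₁) = (-2, 4) − 0.04·(-8, 0) = (-1.68, 4)
(a₂, b₂) = (-1.68, 4) − 0.04·(16.380416, 7.0656) = (-2.33521664, 3.717376)
b = 3.717376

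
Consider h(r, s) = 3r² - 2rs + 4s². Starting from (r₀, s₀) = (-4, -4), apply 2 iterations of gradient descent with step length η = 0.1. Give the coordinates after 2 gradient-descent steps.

(-1.28, -0.8)

∇h = (6r - 2s, -2r + 8s)
Step 1: at (-4, -4), ∇h = (-16, -24) → (-4, -4) − 0.1·(-16, -24) = (-2.4, -1.6)
Step 2: at (-2.4, -1.6), ∇h = (-11.2, -8) → (-2.4, -1.6) − 0.1·(-11.2, -8) = (-1.28, -0.8)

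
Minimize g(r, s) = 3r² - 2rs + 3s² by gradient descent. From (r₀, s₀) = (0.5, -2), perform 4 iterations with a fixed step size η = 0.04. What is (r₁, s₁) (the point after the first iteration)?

∇g = (6r - 2s, -2r + 6s)
Step 1: at (0.5, -2), ∇g = (7, -13) → (0.5, -2) − 0.04·(7, -13) = (0.22, -1.48)

(0.22, -1.48)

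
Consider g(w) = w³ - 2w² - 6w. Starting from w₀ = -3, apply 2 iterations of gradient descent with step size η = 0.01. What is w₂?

g′(w) = 3w² - 4w - 6
Step 1: g′(-3) = 33; w₁ = -3 − 0.01·33 = -3.33
Step 2: g′(-3.33) = 40.5867; w₂ = -3.33 − 0.01·40.5867 = -3.735867

-3.735867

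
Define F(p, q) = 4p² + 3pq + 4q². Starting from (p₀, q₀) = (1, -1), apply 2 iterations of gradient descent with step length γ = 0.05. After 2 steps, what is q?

∇F = (8p + 3q, 3p + 8q)
Step 1: at (1, -1), ∇F = (5, -5) → (1, -1) − 0.05·(5, -5) = (0.75, -0.75)
Step 2: at (0.75, -0.75), ∇F = (3.75, -3.75) → (0.75, -0.75) − 0.05·(3.75, -3.75) = (0.5625, -0.5625)
q = -0.5625

-0.5625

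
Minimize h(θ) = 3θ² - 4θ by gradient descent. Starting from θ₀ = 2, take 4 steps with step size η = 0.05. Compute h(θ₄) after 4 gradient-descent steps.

h′(θ) = 6θ - 4
Step 1: h′(2) = 8; θ₁ = 2 − 0.05·8 = 1.6
Step 2: h′(1.6) = 5.6; θ₂ = 1.6 − 0.05·5.6 = 1.32
Step 3: h′(1.32) = 3.92; θ₃ = 1.32 − 0.05·3.92 = 1.124
Step 4: h′(1.124) = 2.744; θ₄ = 1.124 − 0.05·2.744 = 0.9868
h(0.9868) = -1.02587728

-1.02587728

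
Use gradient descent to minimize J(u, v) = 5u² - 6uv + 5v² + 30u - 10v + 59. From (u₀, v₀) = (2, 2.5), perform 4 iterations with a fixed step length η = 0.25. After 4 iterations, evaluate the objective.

104985

∇J = (10u - 6v + 30, -6u + 10v - 10)
(u₁, v₁) = (2, 2.5) − 0.25·(35, 3) = (-6.75, 1.75)
(u₂, v₂) = (-6.75, 1.75) − 0.25·(-48, 48) = (5.25, -10.25)
(u₃, v₃) = (5.25, -10.25) − 0.25·(144, -144) = (-30.75, 25.75)
(u₄, v₄) = (-30.75, 25.75) − 0.25·(-432, 432) = (77.25, -82.25)
J(77.25, -82.25) = 104985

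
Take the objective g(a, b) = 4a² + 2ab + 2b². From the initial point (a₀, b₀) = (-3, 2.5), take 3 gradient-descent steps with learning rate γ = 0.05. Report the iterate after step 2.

∇g = (8a + 2b, 2a + 4b)
(a₁, b₁) = (-3, 2.5) − 0.05·(-19, 4) = (-2.05, 2.3)
(a₂, b₂) = (-2.05, 2.3) − 0.05·(-11.8, 5.1) = (-1.46, 2.045)

(-1.46, 2.045)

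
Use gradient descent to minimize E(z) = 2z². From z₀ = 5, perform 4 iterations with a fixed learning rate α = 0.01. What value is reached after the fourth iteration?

4.2467328

E′(z) = 4z
Step 1: E′(5) = 20; z₁ = 5 − 0.01·20 = 4.8
Step 2: E′(4.8) = 19.2; z₂ = 4.8 − 0.01·19.2 = 4.608
Step 3: E′(4.608) = 18.432; z₃ = 4.608 − 0.01·18.432 = 4.42368
Step 4: E′(4.42368) = 17.69472; z₄ = 4.42368 − 0.01·17.69472 = 4.2467328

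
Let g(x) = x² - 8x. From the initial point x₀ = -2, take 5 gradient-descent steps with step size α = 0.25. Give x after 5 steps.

3.8125

g′(x) = 2x - 8
x₁ = -2 − 0.25·(-12) = 1
x₂ = 1 − 0.25·(-6) = 2.5
x₃ = 2.5 − 0.25·(-3) = 3.25
x₄ = 3.25 − 0.25·(-1.5) = 3.625
x₅ = 3.625 − 0.25·(-0.75) = 3.8125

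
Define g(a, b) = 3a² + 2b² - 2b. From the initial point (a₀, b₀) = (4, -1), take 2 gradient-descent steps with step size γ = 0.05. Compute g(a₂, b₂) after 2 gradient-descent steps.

12.868

∇g = (6a, 4b - 2)
(a₁, b₁) = (4, -1) − 0.05·(24, -6) = (2.8, -0.7)
(a₂, b₂) = (2.8, -0.7) − 0.05·(16.8, -4.8) = (1.96, -0.46)
g(1.96, -0.46) = 12.868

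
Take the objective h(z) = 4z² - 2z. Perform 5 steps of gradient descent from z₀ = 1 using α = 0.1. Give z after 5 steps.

h′(z) = 8z - 2
Step 1: h′(1) = 6; z₁ = 1 − 0.1·6 = 0.4
Step 2: h′(0.4) = 1.2; z₂ = 0.4 − 0.1·1.2 = 0.28
Step 3: h′(0.28) = 0.24; z₃ = 0.28 − 0.1·0.24 = 0.256
Step 4: h′(0.256) = 0.048; z₄ = 0.256 − 0.1·0.048 = 0.2512
Step 5: h′(0.2512) = 0.0096; z₅ = 0.2512 − 0.1·0.0096 = 0.25024

0.25024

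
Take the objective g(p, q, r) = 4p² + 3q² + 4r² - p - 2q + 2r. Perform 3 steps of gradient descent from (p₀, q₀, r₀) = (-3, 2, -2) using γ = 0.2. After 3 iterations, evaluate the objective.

∇g = (8p - 1, 6q - 2, 8r + 2)
(p₁, q₁, r₁) = (-3, 2, -2) − 0.2·(-25, 10, -14) = (2, 0, 0.8)
(p₂, q₂, r₂) = (2, 0, 0.8) − 0.2·(15, -2, 8.4) = (-1, 0.4, -0.88)
(p₃, q₃, r₃) = (-1, 0.4, -0.88) − 0.2·(-9, 0.4, -5.04) = (0.8, 0.32, 0.128)
g(0.8, 0.32, 0.128) = 1.748736

1.748736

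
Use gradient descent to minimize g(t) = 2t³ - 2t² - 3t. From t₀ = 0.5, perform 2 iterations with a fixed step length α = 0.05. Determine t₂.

0.8233125

g′(t) = 6t² - 4t - 3
t₁ = 0.5 − 0.05·(-3.5) = 0.675
t₂ = 0.675 − 0.05·(-2.96625) = 0.8233125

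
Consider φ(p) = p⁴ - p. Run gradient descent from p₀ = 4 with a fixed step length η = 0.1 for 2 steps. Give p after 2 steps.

φ′(p) = 4p³ - 1
p₁ = 4 − 0.1·255 = -21.5
p₂ = -21.5 − 0.1·(-39754.5) = 3953.95

3953.95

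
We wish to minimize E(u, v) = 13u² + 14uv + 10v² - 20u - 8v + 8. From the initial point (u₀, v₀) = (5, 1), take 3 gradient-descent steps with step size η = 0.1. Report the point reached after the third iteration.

(-61.976, -51.048)

∇E = (26u + 14v - 20, 14u + 20v - 8)
(u₁, v₁) = (5, 1) − 0.1·(124, 82) = (-7.4, -7.2)
(u₂, v₂) = (-7.4, -7.2) − 0.1·(-313.2, -255.6) = (23.92, 18.36)
(u₃, v₃) = (23.92, 18.36) − 0.1·(858.96, 694.08) = (-61.976, -51.048)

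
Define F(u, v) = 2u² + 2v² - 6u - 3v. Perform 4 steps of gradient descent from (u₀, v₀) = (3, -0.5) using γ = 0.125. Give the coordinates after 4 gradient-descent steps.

(1.59375, 0.671875)

∇F = (4u - 6, 4v - 3)
Step 1: at (3, -0.5), ∇F = (6, -5) → (3, -0.5) − 0.125·(6, -5) = (2.25, 0.125)
Step 2: at (2.25, 0.125), ∇F = (3, -2.5) → (2.25, 0.125) − 0.125·(3, -2.5) = (1.875, 0.4375)
Step 3: at (1.875, 0.4375), ∇F = (1.5, -1.25) → (1.875, 0.4375) − 0.125·(1.5, -1.25) = (1.6875, 0.59375)
Step 4: at (1.6875, 0.59375), ∇F = (0.75, -0.625) → (1.6875, 0.59375) − 0.125·(0.75, -0.625) = (1.59375, 0.671875)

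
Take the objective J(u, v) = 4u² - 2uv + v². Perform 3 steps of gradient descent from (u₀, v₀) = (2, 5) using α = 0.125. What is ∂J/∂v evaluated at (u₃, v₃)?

4.03125

∇J = (8u - 2v, -2u + 2v)
(u₁, v₁) = (2, 5) − 0.125·(6, 6) = (1.25, 4.25)
(u₂, v₂) = (1.25, 4.25) − 0.125·(1.5, 6) = (1.0625, 3.5)
(u₃, v₃) = (1.0625, 3.5) − 0.125·(1.5, 4.875) = (0.875, 2.890625)
∂J/∂v at (0.875, 2.890625) = 4.03125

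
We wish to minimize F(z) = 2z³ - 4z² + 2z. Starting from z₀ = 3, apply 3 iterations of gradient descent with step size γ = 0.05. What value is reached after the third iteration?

1.1954048

F′(z) = 6z² - 8z + 2
Step 1: F′(3) = 32; z₁ = 3 − 0.05·32 = 1.4
Step 2: F′(1.4) = 2.56; z₂ = 1.4 − 0.05·2.56 = 1.272
Step 3: F′(1.272) = 1.531904; z₃ = 1.272 − 0.05·1.531904 = 1.1954048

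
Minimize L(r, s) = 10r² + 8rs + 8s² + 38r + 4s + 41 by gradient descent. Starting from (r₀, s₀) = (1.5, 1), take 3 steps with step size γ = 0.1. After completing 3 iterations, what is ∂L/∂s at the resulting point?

-210.048

∇L = (20r + 8s + 38, 8r + 16s + 4)
Step 1: at (1.5, 1), ∇L = (76, 32) → (1.5, 1) − 0.1·(76, 32) = (-6.1, -2.2)
Step 2: at (-6.1, -2.2), ∇L = (-101.6, -80) → (-6.1, -2.2) − 0.1·(-101.6, -80) = (4.06, 5.8)
Step 3: at (4.06, 5.8), ∇L = (165.6, 129.28) → (4.06, 5.8) − 0.1·(165.6, 129.28) = (-12.5, -7.128)
∂L/∂s at (-12.5, -7.128) = -210.048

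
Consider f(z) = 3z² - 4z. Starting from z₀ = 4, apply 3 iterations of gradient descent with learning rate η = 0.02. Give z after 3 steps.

f′(z) = 6z - 4
Step 1: f′(4) = 20; z₁ = 4 − 0.02·20 = 3.6
Step 2: f′(3.6) = 17.6; z₂ = 3.6 − 0.02·17.6 = 3.248
Step 3: f′(3.248) = 15.488; z₃ = 3.248 − 0.02·15.488 = 2.93824

2.93824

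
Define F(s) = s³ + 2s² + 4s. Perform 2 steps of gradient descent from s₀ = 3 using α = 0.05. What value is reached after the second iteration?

0.371625

F′(s) = 3s² + 4s + 4
s₁ = 3 − 0.05·43 = 0.85
s₂ = 0.85 − 0.05·9.5675 = 0.371625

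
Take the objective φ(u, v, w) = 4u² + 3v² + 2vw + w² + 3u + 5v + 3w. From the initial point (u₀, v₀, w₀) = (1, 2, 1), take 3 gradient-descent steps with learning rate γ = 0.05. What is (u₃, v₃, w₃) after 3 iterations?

∇φ = (8u + 3, 6v + 2w + 5, 2v + 2w + 3)
Step 1: at (1, 2, 1), ∇φ = (11, 19, 9) → (1, 2, 1) − 0.05·(11, 19, 9) = (0.45, 1.05, 0.55)
Step 2: at (0.45, 1.05, 0.55), ∇φ = (6.6, 12.4, 6.2) → (0.45, 1.05, 0.55) − 0.05·(6.6, 12.4, 6.2) = (0.12, 0.43, 0.24)
Step 3: at (0.12, 0.43, 0.24), ∇φ = (3.96, 8.06, 4.34) → (0.12, 0.43, 0.24) − 0.05·(3.96, 8.06, 4.34) = (-0.078, 0.027, 0.023)

(-0.078, 0.027, 0.023)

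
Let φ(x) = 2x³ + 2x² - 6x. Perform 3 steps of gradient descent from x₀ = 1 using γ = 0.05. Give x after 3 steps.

φ′(x) = 6x² + 4x - 6
x₁ = 1 − 0.05·4 = 0.8
x₂ = 0.8 − 0.05·1.04 = 0.748
x₃ = 0.748 − 0.05·0.349024 = 0.7305488

0.7305488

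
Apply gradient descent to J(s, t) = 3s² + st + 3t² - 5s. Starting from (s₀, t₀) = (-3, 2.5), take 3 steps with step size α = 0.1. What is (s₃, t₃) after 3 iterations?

(0.4345, 0.247)

∇J = (6s + t - 5, s + 6t)
(s₁, t₁) = (-3, 2.5) − 0.1·(-20.5, 12) = (-0.95, 1.3)
(s₂, t₂) = (-0.95, 1.3) − 0.1·(-9.4, 6.85) = (-0.01, 0.615)
(s₃, t₃) = (-0.01, 0.615) − 0.1·(-4.445, 3.68) = (0.4345, 0.247)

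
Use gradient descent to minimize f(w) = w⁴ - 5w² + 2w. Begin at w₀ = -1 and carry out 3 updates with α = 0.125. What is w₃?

-1.7265625

f′(w) = 4w³ - 10w + 2
Step 1: f′(-1) = 8; w₁ = -1 − 0.125·8 = -2
Step 2: f′(-2) = -10; w₂ = -2 − 0.125·(-10) = -0.75
Step 3: f′(-0.75) = 7.8125; w₃ = -0.75 − 0.125·7.8125 = -1.7265625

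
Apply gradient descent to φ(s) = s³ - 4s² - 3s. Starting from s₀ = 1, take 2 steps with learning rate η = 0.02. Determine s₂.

1.324864

φ′(s) = 3s² - 8s - 3
Step 1: φ′(1) = -8; s₁ = 1 − 0.02·(-8) = 1.16
Step 2: φ′(1.16) = -8.2432; s₂ = 1.16 − 0.02·(-8.2432) = 1.324864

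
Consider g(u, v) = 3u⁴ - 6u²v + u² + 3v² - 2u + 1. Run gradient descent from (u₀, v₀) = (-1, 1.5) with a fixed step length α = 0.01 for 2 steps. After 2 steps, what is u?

-1.03218304

∇g = (12u³ - 12uv + 2u - 2, -6u² + 6v)
Step 1: at (-1, 1.5), ∇g = (2, 3) → (-1, 1.5) − 0.01·(2, 3) = (-1.02, 1.47)
Step 2: at (-1.02, 1.47), ∇g = (1.218304, 2.5776) → (-1.02, 1.47) − 0.01·(1.218304, 2.5776) = (-1.03218304, 1.444224)
u = -1.03218304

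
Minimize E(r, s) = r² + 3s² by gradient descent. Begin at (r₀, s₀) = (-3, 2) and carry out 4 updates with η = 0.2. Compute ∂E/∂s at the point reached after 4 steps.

0.0192

∇E = (2r, 6s)
Step 1: at (-3, 2), ∇E = (-6, 12) → (-3, 2) − 0.2·(-6, 12) = (-1.8, -0.4)
Step 2: at (-1.8, -0.4), ∇E = (-3.6, -2.4) → (-1.8, -0.4) − 0.2·(-3.6, -2.4) = (-1.08, 0.08)
Step 3: at (-1.08, 0.08), ∇E = (-2.16, 0.48) → (-1.08, 0.08) − 0.2·(-2.16, 0.48) = (-0.648, -0.016)
Step 4: at (-0.648, -0.016), ∇E = (-1.296, -0.096) → (-0.648, -0.016) − 0.2·(-1.296, -0.096) = (-0.3888, 0.0032)
∂E/∂s at (-0.3888, 0.0032) = 0.0192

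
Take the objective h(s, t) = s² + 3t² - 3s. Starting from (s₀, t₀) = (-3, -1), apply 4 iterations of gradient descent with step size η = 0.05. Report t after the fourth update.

∇h = (2s - 3, 6t)
(s₁, t₁) = (-3, -1) − 0.05·(-9, -6) = (-2.55, -0.7)
(s₂, t₂) = (-2.55, -0.7) − 0.05·(-8.1, -4.2) = (-2.145, -0.49)
(s₃, t₃) = (-2.145, -0.49) − 0.05·(-7.29, -2.94) = (-1.7805, -0.343)
(s₄, t₄) = (-1.7805, -0.343) − 0.05·(-6.561, -2.058) = (-1.45245, -0.2401)
t = -0.2401

-0.2401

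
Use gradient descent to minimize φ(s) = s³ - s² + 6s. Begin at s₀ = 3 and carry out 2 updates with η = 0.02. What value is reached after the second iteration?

φ′(s) = 3s² - 2s + 6
Step 1: φ′(3) = 27; s₁ = 3 − 0.02·27 = 2.46
Step 2: φ′(2.46) = 19.2348; s₂ = 2.46 − 0.02·19.2348 = 2.075304

2.075304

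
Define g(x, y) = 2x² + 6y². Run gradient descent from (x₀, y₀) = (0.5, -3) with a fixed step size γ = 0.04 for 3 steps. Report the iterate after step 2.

∇g = (4x, 12y)
Step 1: at (0.5, -3), ∇g = (2, -36) → (0.5, -3) − 0.04·(2, -36) = (0.42, -1.56)
Step 2: at (0.42, -1.56), ∇g = (1.68, -18.72) → (0.42, -1.56) − 0.04·(1.68, -18.72) = (0.3528, -0.8112)

(0.3528, -0.8112)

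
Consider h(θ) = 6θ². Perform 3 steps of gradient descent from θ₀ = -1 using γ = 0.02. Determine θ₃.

-0.438976

h′(θ) = 12θ
θ₁ = -1 − 0.02·(-12) = -0.76
θ₂ = -0.76 − 0.02·(-9.12) = -0.5776
θ₃ = -0.5776 − 0.02·(-6.9312) = -0.438976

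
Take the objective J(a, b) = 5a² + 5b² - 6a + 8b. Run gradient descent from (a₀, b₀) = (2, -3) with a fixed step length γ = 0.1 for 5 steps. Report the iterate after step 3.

(0.6, -0.8)

∇J = (10a - 6, 10b + 8)
Step 1: at (2, -3), ∇J = (14, -22) → (2, -3) − 0.1·(14, -22) = (0.6, -0.8)
Step 2: at (0.6, -0.8), ∇J = (0, 0) → (0.6, -0.8) − 0.1·(0, 0) = (0.6, -0.8)
Step 3: at (0.6, -0.8), ∇J = (0, 0) → (0.6, -0.8) − 0.1·(0, 0) = (0.6, -0.8)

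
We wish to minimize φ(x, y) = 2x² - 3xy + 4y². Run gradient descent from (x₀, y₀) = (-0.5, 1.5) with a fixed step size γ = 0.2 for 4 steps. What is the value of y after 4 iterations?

0.9984

∇φ = (4x - 3y, -3x + 8y)
(x₁, y₁) = (-0.5, 1.5) − 0.2·(-6.5, 13.5) = (0.8, -1.2)
(x₂, y₂) = (0.8, -1.2) − 0.2·(6.8, -12) = (-0.56, 1.2)
(x₃, y₃) = (-0.56, 1.2) − 0.2·(-5.84, 11.28) = (0.608, -1.056)
(x₄, y₄) = (0.608, -1.056) − 0.2·(5.6, -10.272) = (-0.512, 0.9984)
y = 0.9984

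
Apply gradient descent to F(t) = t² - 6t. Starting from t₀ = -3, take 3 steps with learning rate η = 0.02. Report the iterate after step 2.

F′(t) = 2t - 6
t₁ = -3 − 0.02·(-12) = -2.76
t₂ = -2.76 − 0.02·(-11.52) = -2.5296

-2.5296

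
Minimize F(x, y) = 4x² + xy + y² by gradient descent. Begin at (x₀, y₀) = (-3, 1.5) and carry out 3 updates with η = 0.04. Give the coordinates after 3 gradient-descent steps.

(-1.0704, 1.4064)

∇F = (8x + y, x + 2y)
Step 1: at (-3, 1.5), ∇F = (-22.5, 0) → (-3, 1.5) − 0.04·(-22.5, 0) = (-2.1, 1.5)
Step 2: at (-2.1, 1.5), ∇F = (-15.3, 0.9) → (-2.1, 1.5) − 0.04·(-15.3, 0.9) = (-1.488, 1.464)
Step 3: at (-1.488, 1.464), ∇F = (-10.44, 1.44) → (-1.488, 1.464) − 0.04·(-10.44, 1.44) = (-1.0704, 1.4064)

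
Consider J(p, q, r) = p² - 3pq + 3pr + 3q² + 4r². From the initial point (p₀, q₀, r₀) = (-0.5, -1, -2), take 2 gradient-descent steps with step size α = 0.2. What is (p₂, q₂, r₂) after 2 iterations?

(-0.78, 0.2, -1.08)

∇J = (2p - 3q + 3r, -3p + 6q, 3p + 8r)
Step 1: at (-0.5, -1, -2), ∇J = (-4, -4.5, -17.5) → (-0.5, -1, -2) − 0.2·(-4, -4.5, -17.5) = (0.3, -0.1, 1.5)
Step 2: at (0.3, -0.1, 1.5), ∇J = (5.4, -1.5, 12.9) → (0.3, -0.1, 1.5) − 0.2·(5.4, -1.5, 12.9) = (-0.78, 0.2, -1.08)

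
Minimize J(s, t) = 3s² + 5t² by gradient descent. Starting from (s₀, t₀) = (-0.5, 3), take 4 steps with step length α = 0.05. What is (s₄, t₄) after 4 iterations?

∇J = (6s, 10t)
(s₁, t₁) = (-0.5, 3) − 0.05·(-3, 30) = (-0.35, 1.5)
(s₂, t₂) = (-0.35, 1.5) − 0.05·(-2.1, 15) = (-0.245, 0.75)
(s₃, t₃) = (-0.245, 0.75) − 0.05·(-1.47, 7.5) = (-0.1715, 0.375)
(s₄, t₄) = (-0.1715, 0.375) − 0.05·(-1.029, 3.75) = (-0.12005, 0.1875)

(-0.12005, 0.1875)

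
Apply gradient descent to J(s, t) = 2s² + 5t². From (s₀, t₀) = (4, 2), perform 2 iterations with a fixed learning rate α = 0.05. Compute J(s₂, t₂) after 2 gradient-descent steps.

∇J = (4s, 10t)
(s₁, t₁) = (4, 2) − 0.05·(16, 20) = (3.2, 1)
(s₂, t₂) = (3.2, 1) − 0.05·(12.8, 10) = (2.56, 0.5)
J(2.56, 0.5) = 14.3572

14.3572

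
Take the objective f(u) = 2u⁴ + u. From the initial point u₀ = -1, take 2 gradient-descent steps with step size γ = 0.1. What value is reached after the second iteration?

f′(u) = 8u³ + 1
u₁ = -1 − 0.1·(-7) = -0.3
u₂ = -0.3 − 0.1·0.784 = -0.3784

-0.3784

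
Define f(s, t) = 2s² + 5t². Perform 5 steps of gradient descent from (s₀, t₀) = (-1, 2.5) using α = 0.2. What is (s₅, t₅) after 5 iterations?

∇f = (4s, 10t)
(s₁, t₁) = (-1, 2.5) − 0.2·(-4, 25) = (-0.2, -2.5)
(s₂, t₂) = (-0.2, -2.5) − 0.2·(-0.8, -25) = (-0.04, 2.5)
(s₃, t₃) = (-0.04, 2.5) − 0.2·(-0.16, 25) = (-0.008, -2.5)
(s₄, t₄) = (-0.008, -2.5) − 0.2·(-0.032, -25) = (-0.0016, 2.5)
(s₅, t₅) = (-0.0016, 2.5) − 0.2·(-0.0064, 25) = (-0.00032, -2.5)

(-0.00032, -2.5)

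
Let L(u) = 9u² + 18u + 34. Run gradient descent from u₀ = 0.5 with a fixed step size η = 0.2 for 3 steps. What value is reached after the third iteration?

L′(u) = 18u + 18
Step 1: L′(0.5) = 27; u₁ = 0.5 − 0.2·27 = -4.9
Step 2: L′(-4.9) = -70.2; u₂ = -4.9 − 0.2·(-70.2) = 9.14
Step 3: L′(9.14) = 182.52; u₃ = 9.14 − 0.2·182.52 = -27.364

-27.364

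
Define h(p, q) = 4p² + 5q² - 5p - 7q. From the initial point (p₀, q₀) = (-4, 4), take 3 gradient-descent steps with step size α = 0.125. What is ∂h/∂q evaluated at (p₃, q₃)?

-0.515625

∇h = (8p - 5, 10q - 7)
Step 1: at (-4, 4), ∇h = (-37, 33) → (-4, 4) − 0.125·(-37, 33) = (0.625, -0.125)
Step 2: at (0.625, -0.125), ∇h = (0, -8.25) → (0.625, -0.125) − 0.125·(0, -8.25) = (0.625, 0.90625)
Step 3: at (0.625, 0.90625), ∇h = (0, 2.0625) → (0.625, 0.90625) − 0.125·(0, 2.0625) = (0.625, 0.6484375)
∂h/∂q at (0.625, 0.6484375) = -0.515625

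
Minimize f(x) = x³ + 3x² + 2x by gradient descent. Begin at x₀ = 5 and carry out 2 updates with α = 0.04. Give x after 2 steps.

f′(x) = 3x² + 6x + 2
Step 1: f′(5) = 107; x₁ = 5 − 0.04·107 = 0.72
Step 2: f′(0.72) = 7.8752; x₂ = 0.72 − 0.04·7.8752 = 0.404992

0.404992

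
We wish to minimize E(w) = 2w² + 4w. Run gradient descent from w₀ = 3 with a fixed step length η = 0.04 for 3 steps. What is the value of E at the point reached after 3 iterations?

9.241537011712

E′(w) = 4w + 4
Step 1: E′(3) = 16; w₁ = 3 − 0.04·16 = 2.36
Step 2: E′(2.36) = 13.44; w₂ = 2.36 − 0.04·13.44 = 1.8224
Step 3: E′(1.8224) = 11.2896; w₃ = 1.8224 − 0.04·11.2896 = 1.370816
E(1.370816) = 9.241537011712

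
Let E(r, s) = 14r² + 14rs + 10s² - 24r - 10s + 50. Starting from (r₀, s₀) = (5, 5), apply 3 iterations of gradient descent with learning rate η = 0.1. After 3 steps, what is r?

∇E = (28r + 14s - 24, 14r + 20s - 10)
Step 1: at (5, 5), ∇E = (186, 160) → (5, 5) − 0.1·(186, 160) = (-13.6, -11)
Step 2: at (-13.6, -11), ∇E = (-558.8, -420.4) → (-13.6, -11) − 0.1·(-558.8, -420.4) = (42.28, 31.04)
Step 3: at (42.28, 31.04), ∇E = (1594.4, 1202.72) → (42.28, 31.04) − 0.1·(1594.4, 1202.72) = (-117.16, -89.232)
r = -117.16

-117.16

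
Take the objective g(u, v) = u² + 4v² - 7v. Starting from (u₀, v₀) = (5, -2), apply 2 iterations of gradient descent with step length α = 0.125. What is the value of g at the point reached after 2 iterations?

4.84765625

∇g = (2u, 8v - 7)
(u₁, v₁) = (5, -2) − 0.125·(10, -23) = (3.75, 0.875)
(u₂, v₂) = (3.75, 0.875) − 0.125·(7.5, 0) = (2.8125, 0.875)
g(2.8125, 0.875) = 4.84765625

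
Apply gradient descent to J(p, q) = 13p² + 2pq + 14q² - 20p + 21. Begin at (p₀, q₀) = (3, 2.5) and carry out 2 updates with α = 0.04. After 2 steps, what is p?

∇J = (26p + 2q - 20, 2p + 28q)
Step 1: at (3, 2.5), ∇J = (63, 76) → (3, 2.5) − 0.04·(63, 76) = (0.48, -0.54)
Step 2: at (0.48, -0.54), ∇J = (-8.6, -14.16) → (0.48, -0.54) − 0.04·(-8.6, -14.16) = (0.824, 0.0264)
p = 0.824

0.824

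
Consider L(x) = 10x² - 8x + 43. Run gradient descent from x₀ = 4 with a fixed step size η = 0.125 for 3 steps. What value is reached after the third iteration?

-11.75

L′(x) = 20x - 8
Step 1: L′(4) = 72; x₁ = 4 − 0.125·72 = -5
Step 2: L′(-5) = -108; x₂ = -5 − 0.125·(-108) = 8.5
Step 3: L′(8.5) = 162; x₃ = 8.5 − 0.125·162 = -11.75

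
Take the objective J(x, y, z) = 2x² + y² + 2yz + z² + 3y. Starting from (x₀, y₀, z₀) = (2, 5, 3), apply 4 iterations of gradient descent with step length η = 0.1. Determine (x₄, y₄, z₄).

(0.2592, 0.592, -0.208)

∇J = (4x, 2y + 2z + 3, 2y + 2z)
Step 1: at (2, 5, 3), ∇J = (8, 19, 16) → (2, 5, 3) − 0.1·(8, 19, 16) = (1.2, 3.1, 1.4)
Step 2: at (1.2, 3.1, 1.4), ∇J = (4.8, 12, 9) → (1.2, 3.1, 1.4) − 0.1·(4.8, 12, 9) = (0.72, 1.9, 0.5)
Step 3: at (0.72, 1.9, 0.5), ∇J = (2.88, 7.8, 4.8) → (0.72, 1.9, 0.5) − 0.1·(2.88, 7.8, 4.8) = (0.432, 1.12, 0.02)
Step 4: at (0.432, 1.12, 0.02), ∇J = (1.728, 5.28, 2.28) → (0.432, 1.12, 0.02) − 0.1·(1.728, 5.28, 2.28) = (0.2592, 0.592, -0.208)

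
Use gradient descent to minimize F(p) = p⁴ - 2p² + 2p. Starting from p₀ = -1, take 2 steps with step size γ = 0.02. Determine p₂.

-1.07321088

F′(p) = 4p³ - 4p + 2
p₁ = -1 − 0.02·2 = -1.04
p₂ = -1.04 − 0.02·1.660544 = -1.07321088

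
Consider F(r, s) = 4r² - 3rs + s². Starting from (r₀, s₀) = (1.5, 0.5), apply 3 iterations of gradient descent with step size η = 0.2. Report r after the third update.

∇F = (8r - 3s, -3r + 2s)
(r₁, s₁) = (1.5, 0.5) − 0.2·(10.5, -3.5) = (-0.6, 1.2)
(r₂, s₂) = (-0.6, 1.2) − 0.2·(-8.4, 4.2) = (1.08, 0.36)
(r₃, s₃) = (1.08, 0.36) − 0.2·(7.56, -2.52) = (-0.432, 0.864)
r = -0.432

-0.432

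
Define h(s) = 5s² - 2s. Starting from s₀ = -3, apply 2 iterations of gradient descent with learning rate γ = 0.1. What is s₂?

h′(s) = 10s - 2
Step 1: h′(-3) = -32; s₁ = -3 − 0.1·(-32) = 0.2
Step 2: h′(0.2) = 0; s₂ = 0.2 − 0.1·0 = 0.2

0.2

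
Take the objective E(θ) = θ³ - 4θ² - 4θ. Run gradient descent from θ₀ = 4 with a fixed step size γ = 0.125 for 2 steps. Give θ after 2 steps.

3.15625

E′(θ) = 3θ² - 8θ - 4
Step 1: E′(4) = 12; θ₁ = 4 − 0.125·12 = 2.5
Step 2: E′(2.5) = -5.25; θ₂ = 2.5 − 0.125·(-5.25) = 3.15625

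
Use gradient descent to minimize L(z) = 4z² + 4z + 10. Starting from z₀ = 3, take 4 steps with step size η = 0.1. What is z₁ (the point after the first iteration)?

L′(z) = 8z + 4
Step 1: L′(3) = 28; z₁ = 3 − 0.1·28 = 0.2

0.2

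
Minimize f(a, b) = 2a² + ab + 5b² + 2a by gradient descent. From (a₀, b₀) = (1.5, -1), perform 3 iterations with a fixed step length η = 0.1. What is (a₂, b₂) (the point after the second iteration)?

(0.295, -0.08)

∇f = (4a + b + 2, a + 10b)
(a₁, b₁) = (1.5, -1) − 0.1·(7, -8.5) = (0.8, -0.15)
(a₂, b₂) = (0.8, -0.15) − 0.1·(5.05, -0.7) = (0.295, -0.08)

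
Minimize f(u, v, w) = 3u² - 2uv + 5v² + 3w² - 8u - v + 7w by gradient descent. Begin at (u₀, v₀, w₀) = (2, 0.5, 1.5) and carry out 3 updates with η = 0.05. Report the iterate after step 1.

∇f = (6u - 2v - 8, -2u + 10v - 1, 6w + 7)
(u₁, v₁, w₁) = (2, 0.5, 1.5) − 0.05·(3, 0, 16) = (1.85, 0.5, 0.7)

(1.85, 0.5, 0.7)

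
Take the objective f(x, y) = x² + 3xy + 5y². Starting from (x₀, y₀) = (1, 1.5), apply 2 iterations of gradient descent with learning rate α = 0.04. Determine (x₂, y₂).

∇f = (2x + 3y, 3x + 10y)
Step 1: at (1, 1.5), ∇f = (6.5, 18) → (1, 1.5) − 0.04·(6.5, 18) = (0.74, 0.78)
Step 2: at (0.74, 0.78), ∇f = (3.82, 10.02) → (0.74, 0.78) − 0.04·(3.82, 10.02) = (0.5872, 0.3792)

(0.5872, 0.3792)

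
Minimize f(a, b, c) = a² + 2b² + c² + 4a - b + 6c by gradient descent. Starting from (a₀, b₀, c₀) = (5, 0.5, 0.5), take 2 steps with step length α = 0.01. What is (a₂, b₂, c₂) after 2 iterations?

(4.7228, 0.4804, 0.3614)

∇f = (2a + 4, 4b - 1, 2c + 6)
Step 1: at (5, 0.5, 0.5), ∇f = (14, 1, 7) → (5, 0.5, 0.5) − 0.01·(14, 1, 7) = (4.86, 0.49, 0.43)
Step 2: at (4.86, 0.49, 0.43), ∇f = (13.72, 0.96, 6.86) → (4.86, 0.49, 0.43) − 0.01·(13.72, 0.96, 6.86) = (4.7228, 0.4804, 0.3614)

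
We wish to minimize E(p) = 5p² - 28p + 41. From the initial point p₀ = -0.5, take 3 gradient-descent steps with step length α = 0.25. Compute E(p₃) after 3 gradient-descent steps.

E′(p) = 10p - 28
p₁ = -0.5 − 0.25·(-33) = 7.75
p₂ = 7.75 − 0.25·49.5 = -4.625
p₃ = -4.625 − 0.25·(-74.25) = 13.9375
E(13.9375) = 622.01953125

622.01953125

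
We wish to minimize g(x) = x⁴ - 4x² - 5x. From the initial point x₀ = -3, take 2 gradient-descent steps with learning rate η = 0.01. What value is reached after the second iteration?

-1.85304276

g′(x) = 4x³ - 8x - 5
Step 1: g′(-3) = -89; x₁ = -3 − 0.01·(-89) = -2.11
Step 2: g′(-2.11) = -25.695724; x₂ = -2.11 − 0.01·(-25.695724) = -1.85304276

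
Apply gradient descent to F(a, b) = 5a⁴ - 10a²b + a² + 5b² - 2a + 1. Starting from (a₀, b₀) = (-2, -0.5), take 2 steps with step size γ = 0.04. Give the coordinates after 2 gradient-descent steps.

∇F = (20a³ - 20ab + 2a - 2, -10a² + 10b)
(a₁, b₁) = (-2, -0.5) − 0.04·(-186, -45) = (5.44, 1.3)
(a₂, b₂) = (5.44, 1.3) − 0.04·(3087.22368, -282.936) = (-118.0489472, 12.61744)

(-118.0489472, 12.61744)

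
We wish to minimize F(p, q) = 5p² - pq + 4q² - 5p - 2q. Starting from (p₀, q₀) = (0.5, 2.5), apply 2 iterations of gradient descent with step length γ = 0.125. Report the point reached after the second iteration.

∇F = (10p - q - 5, -p + 8q - 2)
Step 1: at (0.5, 2.5), ∇F = (-2.5, 17.5) → (0.5, 2.5) − 0.125·(-2.5, 17.5) = (0.8125, 0.3125)
Step 2: at (0.8125, 0.3125), ∇F = (2.8125, -0.3125) → (0.8125, 0.3125) − 0.125·(2.8125, -0.3125) = (0.4609375, 0.3515625)

(0.4609375, 0.3515625)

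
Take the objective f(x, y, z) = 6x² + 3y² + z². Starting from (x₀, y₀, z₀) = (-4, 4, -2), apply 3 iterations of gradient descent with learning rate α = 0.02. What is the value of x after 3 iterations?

∇f = (12x, 6y, 2z)
(x₁, y₁, z₁) = (-4, 4, -2) − 0.02·(-48, 24, -4) = (-3.04, 3.52, -1.92)
(x₂, y₂, z₂) = (-3.04, 3.52, -1.92) − 0.02·(-36.48, 21.12, -3.84) = (-2.3104, 3.0976, -1.8432)
(x₃, y₃, z₃) = (-2.3104, 3.0976, -1.8432) − 0.02·(-27.7248, 18.5856, -3.6864) = (-1.755904, 2.725888, -1.769472)
x = -1.755904

-1.755904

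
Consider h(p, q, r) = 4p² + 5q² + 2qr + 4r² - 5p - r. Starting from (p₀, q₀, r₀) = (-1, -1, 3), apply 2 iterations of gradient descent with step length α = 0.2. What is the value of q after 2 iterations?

0.68

∇h = (8p - 5, 10q + 2r, 2q + 8r - 1)
Step 1: at (-1, -1, 3), ∇h = (-13, -4, 21) → (-1, -1, 3) − 0.2·(-13, -4, 21) = (1.6, -0.2, -1.2)
Step 2: at (1.6, -0.2, -1.2), ∇h = (7.8, -4.4, -11) → (1.6, -0.2, -1.2) − 0.2·(7.8, -4.4, -11) = (0.04, 0.68, 1)
q = 0.68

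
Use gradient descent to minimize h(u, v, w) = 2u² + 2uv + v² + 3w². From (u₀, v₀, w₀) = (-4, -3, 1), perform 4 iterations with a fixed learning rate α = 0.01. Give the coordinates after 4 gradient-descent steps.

∇h = (4u + 2v, 2u + 2v, 6w)
(u₁, v₁, w₁) = (-4, -3, 1) − 0.01·(-22, -14, 6) = (-3.78, -2.86, 0.94)
(u₂, v₂, w₂) = (-3.78, -2.86, 0.94) − 0.01·(-20.84, -13.28, 5.64) = (-3.5716, -2.7272, 0.8836)
(u₃, v₃, w₃) = (-3.5716, -2.7272, 0.8836) − 0.01·(-19.7408, -12.5976, 5.3016) = (-3.374192, -2.601224, 0.830584)
(u₄, v₄, w₄) = (-3.374192, -2.601224, 0.830584) − 0.01·(-18.699216, -11.950832, 4.983504) = (-3.18719984, -2.48171568, 0.78074896)

(-3.18719984, -2.48171568, 0.78074896)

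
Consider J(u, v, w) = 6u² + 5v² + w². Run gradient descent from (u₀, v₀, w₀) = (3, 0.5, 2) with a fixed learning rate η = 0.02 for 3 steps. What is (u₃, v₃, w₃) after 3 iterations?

∇J = (12u, 10v, 2w)
(u₁, v₁, w₁) = (3, 0.5, 2) − 0.02·(36, 5, 4) = (2.28, 0.4, 1.92)
(u₂, v₂, w₂) = (2.28, 0.4, 1.92) − 0.02·(27.36, 4, 3.84) = (1.7328, 0.32, 1.8432)
(u₃, v₃, w₃) = (1.7328, 0.32, 1.8432) − 0.02·(20.7936, 3.2, 3.6864) = (1.316928, 0.256, 1.769472)

(1.316928, 0.256, 1.769472)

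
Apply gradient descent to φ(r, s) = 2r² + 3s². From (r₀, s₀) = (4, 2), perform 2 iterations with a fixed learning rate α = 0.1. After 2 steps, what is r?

1.44

∇φ = (4r, 6s)
(r₁, s₁) = (4, 2) − 0.1·(16, 12) = (2.4, 0.8)
(r₂, s₂) = (2.4, 0.8) − 0.1·(9.6, 4.8) = (1.44, 0.32)
r = 1.44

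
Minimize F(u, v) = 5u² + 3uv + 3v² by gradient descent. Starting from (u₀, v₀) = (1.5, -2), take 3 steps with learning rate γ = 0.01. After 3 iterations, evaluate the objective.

∇F = (10u + 3v, 3u + 6v)
(u₁, v₁) = (1.5, -2) − 0.01·(9, -7.5) = (1.41, -1.925)
(u₂, v₂) = (1.41, -1.925) − 0.01·(8.325, -7.32) = (1.32675, -1.8518)
(u₃, v₃) = (1.32675, -1.8518) − 0.01·(7.7121, -7.13055) = (1.249629, -1.7804945)
F(1.249629, -1.7804945) = 10.64347249717425

10.64347249717425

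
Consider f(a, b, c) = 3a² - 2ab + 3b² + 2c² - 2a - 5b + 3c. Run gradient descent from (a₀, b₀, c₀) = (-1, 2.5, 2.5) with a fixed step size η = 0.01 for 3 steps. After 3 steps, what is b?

2.168608

∇f = (6a - 2b - 2, -2a + 6b - 5, 4c + 3)
(a₁, b₁, c₁) = (-1, 2.5, 2.5) − 0.01·(-13, 12, 13) = (-0.87, 2.38, 2.37)
(a₂, b₂, c₂) = (-0.87, 2.38, 2.37) − 0.01·(-11.98, 11.02, 12.48) = (-0.7502, 2.2698, 2.2452)
(a₃, b₃, c₃) = (-0.7502, 2.2698, 2.2452) − 0.01·(-11.0408, 10.1192, 11.9808) = (-0.639792, 2.168608, 2.125392)
b = 2.168608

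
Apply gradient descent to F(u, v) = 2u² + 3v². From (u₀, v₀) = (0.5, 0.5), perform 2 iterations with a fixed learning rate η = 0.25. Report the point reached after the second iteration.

∇F = (4u, 6v)
(u₁, v₁) = (0.5, 0.5) − 0.25·(2, 3) = (0, -0.25)
(u₂, v₂) = (0, -0.25) − 0.25·(0, -1.5) = (0, 0.125)

(0, 0.125)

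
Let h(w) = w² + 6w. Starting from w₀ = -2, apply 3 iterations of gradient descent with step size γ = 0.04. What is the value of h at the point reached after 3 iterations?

h′(w) = 2w + 6
Step 1: h′(-2) = 2; w₁ = -2 − 0.04·2 = -2.08
Step 2: h′(-2.08) = 1.84; w₂ = -2.08 − 0.04·1.84 = -2.1536
Step 3: h′(-2.1536) = 1.6928; w₃ = -2.1536 − 0.04·1.6928 = -2.221312
h(-2.221312) = -8.393644998656

-8.393644998656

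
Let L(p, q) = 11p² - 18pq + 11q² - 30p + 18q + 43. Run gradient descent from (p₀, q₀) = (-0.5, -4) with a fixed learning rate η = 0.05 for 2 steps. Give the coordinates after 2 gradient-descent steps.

∇L = (22p - 18q - 30, -18p + 22q + 18)
(p₁, q₁) = (-0.5, -4) − 0.05·(31, -61) = (-2.05, -0.95)
(p₂, q₂) = (-2.05, -0.95) − 0.05·(-58, 34) = (0.85, -2.65)

(0.85, -2.65)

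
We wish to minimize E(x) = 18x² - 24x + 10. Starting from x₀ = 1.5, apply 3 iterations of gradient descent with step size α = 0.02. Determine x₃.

E′(x) = 36x - 24
x₁ = 1.5 − 0.02·30 = 0.9
x₂ = 0.9 − 0.02·8.4 = 0.732
x₃ = 0.732 − 0.02·2.352 = 0.68496

0.68496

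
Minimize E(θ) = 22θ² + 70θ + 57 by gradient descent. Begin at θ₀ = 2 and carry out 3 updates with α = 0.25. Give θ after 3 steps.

-3592.5

E′(θ) = 44θ + 70
θ₁ = 2 − 0.25·158 = -37.5
θ₂ = -37.5 − 0.25·(-1580) = 357.5
θ₃ = 357.5 − 0.25·15800 = -3592.5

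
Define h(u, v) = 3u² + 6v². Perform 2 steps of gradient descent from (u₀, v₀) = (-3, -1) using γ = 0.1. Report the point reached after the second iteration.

(-0.48, -0.04)

∇h = (6u, 12v)
(u₁, v₁) = (-3, -1) − 0.1·(-18, -12) = (-1.2, 0.2)
(u₂, v₂) = (-1.2, 0.2) − 0.1·(-7.2, 2.4) = (-0.48, -0.04)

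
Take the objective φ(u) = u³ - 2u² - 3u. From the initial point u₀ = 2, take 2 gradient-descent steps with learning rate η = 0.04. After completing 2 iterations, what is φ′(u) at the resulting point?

0.474489044992

φ′(u) = 3u² - 4u - 3
u₁ = 2 − 0.04·1 = 1.96
u₂ = 1.96 − 0.04·0.6848 = 1.932608
φ′(u) at (1.932608) = 0.474489044992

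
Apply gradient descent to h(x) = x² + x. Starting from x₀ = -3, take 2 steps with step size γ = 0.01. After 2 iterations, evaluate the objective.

h′(x) = 2x + 1
x₁ = -3 − 0.01·(-5) = -2.95
x₂ = -2.95 − 0.01·(-4.9) = -2.901
h(-2.901) = 5.514801

5.514801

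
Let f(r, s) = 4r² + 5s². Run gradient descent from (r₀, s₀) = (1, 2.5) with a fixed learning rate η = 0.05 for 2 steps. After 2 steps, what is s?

∇f = (8r, 10s)
(r₁, s₁) = (1, 2.5) − 0.05·(8, 25) = (0.6, 1.25)
(r₂, s₂) = (0.6, 1.25) − 0.05·(4.8, 12.5) = (0.36, 0.625)
s = 0.625

0.625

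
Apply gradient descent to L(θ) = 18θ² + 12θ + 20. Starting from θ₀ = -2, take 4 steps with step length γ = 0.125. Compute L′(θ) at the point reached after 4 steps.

L′(θ) = 36θ + 12
θ₁ = -2 − 0.125·(-60) = 5.5
θ₂ = 5.5 − 0.125·210 = -20.75
θ₃ = -20.75 − 0.125·(-735) = 71.125
θ₄ = 71.125 − 0.125·2572.5 = -250.4375
L′(θ) at (-250.4375) = -9003.75

-9003.75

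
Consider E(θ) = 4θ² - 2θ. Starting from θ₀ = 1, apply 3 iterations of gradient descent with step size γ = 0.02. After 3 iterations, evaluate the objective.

E′(θ) = 8θ - 2
θ₁ = 1 − 0.02·6 = 0.88
θ₂ = 0.88 − 0.02·5.04 = 0.7792
θ₃ = 0.7792 − 0.02·4.2336 = 0.694528
E(0.694528) = 0.540420571136

0.540420571136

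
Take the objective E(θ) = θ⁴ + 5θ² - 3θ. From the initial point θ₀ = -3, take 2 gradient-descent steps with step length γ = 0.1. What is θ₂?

E′(θ) = 4θ³ + 10θ - 3
θ₁ = -3 − 0.1·(-141) = 11.1
θ₂ = 11.1 − 0.1·5578.524 = -546.7524

-546.7524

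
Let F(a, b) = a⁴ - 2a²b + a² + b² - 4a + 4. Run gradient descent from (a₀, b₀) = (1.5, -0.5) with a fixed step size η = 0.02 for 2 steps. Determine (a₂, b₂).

∇F = (4a³ - 4ab + 2a - 4, -2a² + 2b)
(a₁, b₁) = (1.5, -0.5) − 0.02·(15.5, -5.5) = (1.19, -0.39)
(a₂, b₂) = (1.19, -0.39) − 0.02·(6.977036, -3.6122) = (1.05045928, -0.317756)

(1.05045928, -0.317756)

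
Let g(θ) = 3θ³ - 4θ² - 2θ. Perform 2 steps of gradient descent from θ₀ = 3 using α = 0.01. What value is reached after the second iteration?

2.125775

g′(θ) = 9θ² - 8θ - 2
Step 1: g′(3) = 55; θ₁ = 3 − 0.01·55 = 2.45
Step 2: g′(2.45) = 32.4225; θ₂ = 2.45 − 0.01·32.4225 = 2.125775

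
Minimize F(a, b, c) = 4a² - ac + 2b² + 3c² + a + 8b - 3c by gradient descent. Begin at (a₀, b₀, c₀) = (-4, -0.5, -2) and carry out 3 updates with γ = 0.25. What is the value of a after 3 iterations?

3.359375

∇F = (8a - c + 1, 4b + 8, -a + 6c - 3)
Step 1: at (-4, -0.5, -2), ∇F = (-29, 6, -11) → (-4, -0.5, -2) − 0.25·(-29, 6, -11) = (3.25, -2, 0.75)
Step 2: at (3.25, -2, 0.75), ∇F = (26.25, 0, -1.75) → (3.25, -2, 0.75) − 0.25·(26.25, 0, -1.75) = (-3.3125, -2, 1.1875)
Step 3: at (-3.3125, -2, 1.1875), ∇F = (-26.6875, 0, 7.4375) → (-3.3125, -2, 1.1875) − 0.25·(-26.6875, 0, 7.4375) = (3.359375, -2, -0.671875)
a = 3.359375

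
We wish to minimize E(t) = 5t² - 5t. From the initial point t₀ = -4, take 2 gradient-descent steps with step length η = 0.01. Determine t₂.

-3.145

E′(t) = 10t - 5
t₁ = -4 − 0.01·(-45) = -3.55
t₂ = -3.55 − 0.01·(-40.5) = -3.145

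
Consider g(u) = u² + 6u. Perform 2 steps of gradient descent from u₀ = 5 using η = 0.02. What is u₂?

4.3728

g′(u) = 2u + 6
Step 1: g′(5) = 16; u₁ = 5 − 0.02·16 = 4.68
Step 2: g′(4.68) = 15.36; u₂ = 4.68 − 0.02·15.36 = 4.3728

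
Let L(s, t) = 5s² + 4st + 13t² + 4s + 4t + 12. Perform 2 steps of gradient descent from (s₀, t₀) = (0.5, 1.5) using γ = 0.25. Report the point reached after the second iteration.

(13.625, 55.875)

∇L = (10s + 4t + 4, 4s + 26t + 4)
(s₁, t₁) = (0.5, 1.5) − 0.25·(15, 45) = (-3.25, -9.75)
(s₂, t₂) = (-3.25, -9.75) − 0.25·(-67.5, -262.5) = (13.625, 55.875)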